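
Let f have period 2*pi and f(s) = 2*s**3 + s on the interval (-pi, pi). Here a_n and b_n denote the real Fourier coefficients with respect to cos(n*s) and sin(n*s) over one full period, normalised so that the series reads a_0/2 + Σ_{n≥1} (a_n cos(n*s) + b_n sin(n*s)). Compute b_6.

b_6 = 1/pi ∫_{-pi}^{pi} f(s) sin(6*s) ds.
f is odd and sin(6*s) is odd, so the integrand is even and b_6 = 2/pi ∫_0^{pi} f(s) sin(6*s) ds.
Integrating by parts three times (tabular method), an antiderivative of (2*s**3 + s) sin(6*s) is -s**3*cos(6*s)/3 + s**2*sin(6*s)/6 - s*cos(6*s)/9 + sin(6*s)/54; evaluating from 0 to pi: ∫_{0}^{pi} (2*s**3 + s) sin(6*s) ds = (-pi**3/3 - pi/9) - (0) = -pi**3/3 - pi/9.
Hence b_6 = (2/pi)·(-pi**3/3 - pi/9) = -2*pi**2/3 - 2/9.

-2*pi**2/3 - 2/9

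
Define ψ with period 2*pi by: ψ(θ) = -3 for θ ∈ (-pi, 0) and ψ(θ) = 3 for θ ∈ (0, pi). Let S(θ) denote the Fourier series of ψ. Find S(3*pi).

θ = 3*pi differs from θ = -pi by 2 full period(s), and the series is 2*pi-periodic.
At θ = -pi the one-sided limits are ψ(-pi^-) = 3 and ψ(-pi^+) = -3.
By Dirichlet's theorem the series converges to their average, [(3) + (-3)]/2 = 0.

0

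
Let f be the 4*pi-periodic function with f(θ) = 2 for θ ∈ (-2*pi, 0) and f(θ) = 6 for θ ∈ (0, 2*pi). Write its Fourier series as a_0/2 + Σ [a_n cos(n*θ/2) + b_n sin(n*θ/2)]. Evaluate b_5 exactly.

8/(5*pi)

b_5 = (1/(2*pi)) ∫_{-2*pi}^{2*pi} f(θ) sin(5*θ/2) dθ.
Split the integral at the breakpoints.
Directly, an antiderivative of (2) sin(5*θ/2) is -4*cos(5*θ/2)/5; evaluating from -2*pi to 0: ∫_{-2*pi}^{0} (2) sin(5*θ/2) dθ = (-4/5) - (4/5) = -8/5.
Directly, an antiderivative of (6) sin(5*θ/2) is -12*cos(5*θ/2)/5; evaluating from 0 to 2*pi: ∫_{0}^{2*pi} (6) sin(5*θ/2) dθ = (12/5) - (-12/5) = 24/5.
Summing the pieces and multiplying by (1/(2*pi)) gives b_5 = 8/(5*pi).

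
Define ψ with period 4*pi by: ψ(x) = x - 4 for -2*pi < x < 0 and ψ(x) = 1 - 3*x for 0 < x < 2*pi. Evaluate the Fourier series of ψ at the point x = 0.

-3/2

At x = 0 the one-sided limits are ψ(0^-) = -4 and ψ(0^+) = 1.
By Dirichlet's theorem the series converges to their average, [(-4) + (1)]/2 = -3/2.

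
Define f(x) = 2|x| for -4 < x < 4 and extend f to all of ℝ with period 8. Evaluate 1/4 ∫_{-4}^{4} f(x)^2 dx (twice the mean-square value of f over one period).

128/3

1/4 ∫_{-4}^{4} f(x)^2 dx = 1/4 · (512/3) = 128/3.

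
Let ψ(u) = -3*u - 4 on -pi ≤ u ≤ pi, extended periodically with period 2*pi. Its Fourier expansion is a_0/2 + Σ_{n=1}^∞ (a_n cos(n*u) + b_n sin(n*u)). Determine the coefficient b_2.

3

b_2 = 1/pi ∫_{-pi}^{pi} ψ(u) sin(2*u) du.
Integrating by parts (boundary term plus one more integral), an antiderivative of (-3*u - 4) sin(2*u) is 3*u*cos(2*u)/2 - 3*sin(2*u)/4 + 2*cos(2*u); evaluating from -pi to pi: ∫_{-pi}^{pi} (-3*u - 4) sin(2*u) du = (2 + 3*pi/2) - (2 - 3*pi/2) = 3*pi.
Hence b_2 = (1/pi)·(3*pi) = 3.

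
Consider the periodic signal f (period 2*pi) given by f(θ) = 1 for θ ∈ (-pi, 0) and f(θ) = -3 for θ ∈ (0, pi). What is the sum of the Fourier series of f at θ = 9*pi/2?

-3

θ = 9*pi/2 differs from θ = pi/2 by 2 full period(s), and the series is 2*pi-periodic.
f is continuous at θ = pi/2 with value -3, so the series converges to -3 there.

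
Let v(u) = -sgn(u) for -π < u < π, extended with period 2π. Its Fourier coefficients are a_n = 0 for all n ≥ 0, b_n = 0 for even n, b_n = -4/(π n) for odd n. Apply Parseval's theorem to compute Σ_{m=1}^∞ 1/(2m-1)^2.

pi**2/8

Parseval: Σ b_n^2 = (1/π) ∫_{-π}^{π} v(u)^2 du = 2.
Only odd n contribute, with b_n^2 = 16/(π^2 n^2), so Σ_{m≥1} 1/(2m-1)^2 = π^2·(2)/16 = pi**2/8.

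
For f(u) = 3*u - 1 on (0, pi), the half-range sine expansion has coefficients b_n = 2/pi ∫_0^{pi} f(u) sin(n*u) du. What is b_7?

b_7 = 2/pi ∫_0^{pi} (3*u - 1) sin(7*u) du.
Integrating by parts (boundary term plus one more integral), an antiderivative of (3*u - 1) sin(7*u) is -3*u*cos(7*u)/7 + 3*sin(7*u)/49 + cos(7*u)/7; evaluating from 0 to pi: ∫_{0}^{pi} (3*u - 1) sin(7*u) du = (-1/7 + 3*pi/7) - (1/7) = -2/7 + 3*pi/7.
Hence b_7 = (2/pi)·(-2/7 + 3*pi/7) = 2*(-2 + 3*pi)/(7*pi).

2*(-2 + 3*pi)/(7*pi)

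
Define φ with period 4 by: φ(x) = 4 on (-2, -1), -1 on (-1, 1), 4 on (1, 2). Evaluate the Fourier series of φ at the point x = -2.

4

φ is continuous at x = -2 with value 4, so the series converges to 4 there.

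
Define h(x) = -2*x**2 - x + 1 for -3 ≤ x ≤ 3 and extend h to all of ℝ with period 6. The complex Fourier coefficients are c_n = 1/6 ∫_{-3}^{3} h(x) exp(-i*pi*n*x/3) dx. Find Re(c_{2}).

-9/pi**2

Since h is real-valued, Re(c_{2}) = 1/6 ∫_{-3}^{3} h(x) cos(2*pi*x/3) dx = a_{2}/2.
Integrating by parts twice (tabular method), an antiderivative of (-2*x**2 - x + 1) cos(2*pi*x/3) is -3*x**2*sin(2*pi*x/3)/pi - 3*x*sin(2*pi*x/3)/(2*pi) - 9*x*cos(2*pi*x/3)/pi**2 + 27*sin(2*pi*x/3)/(2*pi**3) + 3*sin(2*pi*x/3)/(2*pi) - 9*cos(2*pi*x/3)/(4*pi**2); evaluating from -3 to 3: ∫_{-3}^{3} (-2*x**2 - x + 1) cos(2*pi*x/3) dx = (-117/(4*pi**2)) - (99/(4*pi**2)) = -54/pi**2.
Hence Re(c_{2}) = (1/6)·(-54/pi**2) = -9/pi**2.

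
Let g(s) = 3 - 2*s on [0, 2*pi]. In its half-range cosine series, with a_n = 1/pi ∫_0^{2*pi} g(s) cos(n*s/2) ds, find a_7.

a_7 = 1/pi ∫_0^{2*pi} (3 - 2*s) cos(7*s/2) ds.
Integrating by parts (boundary term plus one more integral), an antiderivative of (3 - 2*s) cos(7*s/2) is -4*s*sin(7*s/2)/7 + 6*sin(7*s/2)/7 - 8*cos(7*s/2)/49; evaluating from 0 to 2*pi: ∫_{0}^{2*pi} (3 - 2*s) cos(7*s/2) ds = (8/49) - (-8/49) = 16/49.
Hence a_7 = (1/pi)·(16/49) = 16/(49*pi).

16/(49*pi)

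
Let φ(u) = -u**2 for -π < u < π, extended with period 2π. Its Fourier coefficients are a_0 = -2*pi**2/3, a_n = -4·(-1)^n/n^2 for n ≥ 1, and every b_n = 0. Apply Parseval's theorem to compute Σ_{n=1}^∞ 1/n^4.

Parseval: a_0^2/2 + Σ a_n^2 = (1/π) ∫_{-π}^{π} φ(u)^2 du = 2*pi**4/5.
Subtract a_0^2/2 = 2*pi**4/9: Σ a_n^2 = 8*pi**4/45.
Since a_n^2 = 16/n^4, Σ 1/n^4 = pi**4/90.

pi**4/90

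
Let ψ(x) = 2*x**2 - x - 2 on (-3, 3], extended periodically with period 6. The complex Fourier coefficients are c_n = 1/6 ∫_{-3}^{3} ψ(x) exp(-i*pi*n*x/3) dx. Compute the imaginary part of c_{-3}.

-1/pi

Since ψ is real-valued, Im(c_{-3}) = -1/6 ∫_{-3}^{3} ψ(x) sin(-pi*x) dx = b_{3}/2.
Integrating by parts twice (tabular method), an antiderivative of (2*x**2 - x - 2) sin(-pi*x) is 2*x**2*cos(pi*x)/pi - 4*x*sin(pi*x)/pi**2 - x*cos(pi*x)/pi + sin(pi*x)/pi**2 - 2*cos(pi*x)/pi - 4*cos(pi*x)/pi**3; evaluating from -3 to 3: ∫_{-3}^{3} (2*x**2 - x - 2) sin(-pi*x) dx = (-13/pi + 4/pi**3) - (-19/pi + 4/pi**3) = 6/pi.
Hence Im(c_{-3}) = (-1/6)·(6/pi) = -1/pi.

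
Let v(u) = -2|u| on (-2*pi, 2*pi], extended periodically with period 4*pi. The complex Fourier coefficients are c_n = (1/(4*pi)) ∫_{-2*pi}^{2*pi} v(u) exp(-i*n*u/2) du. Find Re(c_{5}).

Since v is real-valued, Re(c_{5}) = (1/(4*pi)) ∫_{-2*pi}^{2*pi} v(u) cos(5*u/2) du = a_{5}/2.
v is even and cos(5*u/2) is even, so the integrand is even: ∫_{-2*pi}^{2*pi} v(u) cos(5*u/2) du = 2∫_0^{2*pi} v(u) cos(5*u/2) du.
Integrating by parts (boundary term plus one more integral), an antiderivative of (-2*u) cos(5*u/2) is -4*u*sin(5*u/2)/5 - 8*cos(5*u/2)/25; evaluating from 0 to 2*pi: ∫_{0}^{2*pi} (-2*u) cos(5*u/2) du = (8/25) - (-8/25) = 16/25.
So ∫_{-2*pi}^{2*pi} v(u) cos(5*u/2) du = 32/25.
Hence Re(c_{5}) = (1/(4*pi))·(32/25) = 8/(25*pi).

8/(25*pi)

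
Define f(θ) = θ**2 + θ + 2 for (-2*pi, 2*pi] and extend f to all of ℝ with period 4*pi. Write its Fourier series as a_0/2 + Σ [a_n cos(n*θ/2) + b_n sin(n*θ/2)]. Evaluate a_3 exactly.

-16/9

a_3 = (1/(2*pi)) ∫_{-2*pi}^{2*pi} f(θ) cos(3*θ/2) dθ.
Integrating by parts twice (tabular method), an antiderivative of (θ**2 + θ + 2) cos(3*θ/2) is 2*θ**2*sin(3*θ/2)/3 + 2*θ*sin(3*θ/2)/3 + 8*θ*cos(3*θ/2)/9 + 20*sin(3*θ/2)/27 + 4*cos(3*θ/2)/9; evaluating from -2*pi to 2*pi: ∫_{-2*pi}^{2*pi} (θ**2 + θ + 2) cos(3*θ/2) dθ = (-16*pi/9 - 4/9) - (-4/9 + 16*pi/9) = -32*pi/9.
Hence a_3 = (1/(2*pi))·(-32*pi/9) = -16/9.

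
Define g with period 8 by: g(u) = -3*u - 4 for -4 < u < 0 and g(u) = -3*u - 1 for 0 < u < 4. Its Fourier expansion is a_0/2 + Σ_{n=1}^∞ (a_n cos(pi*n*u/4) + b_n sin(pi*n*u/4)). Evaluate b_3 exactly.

b_3 = 1/4 ∫_{-4}^{4} g(u) sin(3*pi*u/4) du.
Split the integral at the breakpoints.
Integrating by parts (boundary term plus one more integral), an antiderivative of (-3*u - 4) sin(3*pi*u/4) is 4*u*cos(3*pi*u/4)/pi - 16*sin(3*pi*u/4)/(3*pi**2) + 16*cos(3*pi*u/4)/(3*pi); evaluating from -4 to 0: ∫_{-4}^{0} (-3*u - 4) sin(3*pi*u/4) du = (16/(3*pi)) - (32/(3*pi)) = -16/(3*pi).
Integrating by parts (boundary term plus one more integral), an antiderivative of (-3*u - 1) sin(3*pi*u/4) is 4*u*cos(3*pi*u/4)/pi - 16*sin(3*pi*u/4)/(3*pi**2) + 4*cos(3*pi*u/4)/(3*pi); evaluating from 0 to 4: ∫_{0}^{4} (-3*u - 1) sin(3*pi*u/4) du = (-52/(3*pi)) - (4/(3*pi)) = -56/(3*pi).
Summing the pieces and multiplying by (1/4) gives b_3 = -6/pi.

-6/pi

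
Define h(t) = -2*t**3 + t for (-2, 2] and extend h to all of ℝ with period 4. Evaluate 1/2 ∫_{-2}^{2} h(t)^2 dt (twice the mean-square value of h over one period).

1/2 ∫_{-2}^{2} h(t)^2 dt = 1/2 · (10544/105) = 5272/105.

5272/105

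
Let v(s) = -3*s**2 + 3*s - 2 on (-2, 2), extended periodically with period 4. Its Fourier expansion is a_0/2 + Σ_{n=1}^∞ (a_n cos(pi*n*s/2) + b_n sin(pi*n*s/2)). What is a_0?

a_0 = 1/2 ∫_{-2}^{2} v(s) ds = 1/2 · (-24) = -12.

-12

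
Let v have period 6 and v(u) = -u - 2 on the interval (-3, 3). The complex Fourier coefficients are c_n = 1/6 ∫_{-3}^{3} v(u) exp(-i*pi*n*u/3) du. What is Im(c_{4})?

-3/(4*pi)

Since v is real-valued, Im(c_{4}) = -1/6 ∫_{-3}^{3} v(u) sin(4*pi*u/3) du = -b_{4}/2.
Integrating by parts (boundary term plus one more integral), an antiderivative of (-u - 2) sin(4*pi*u/3) is 3*u*cos(4*pi*u/3)/(4*pi) - 9*sin(4*pi*u/3)/(16*pi**2) + 3*cos(4*pi*u/3)/(2*pi); evaluating from -3 to 3: ∫_{-3}^{3} (-u - 2) sin(4*pi*u/3) du = (15/(4*pi)) - (-3/(4*pi)) = 9/(2*pi).
Hence Im(c_{4}) = (-1/6)·(9/(2*pi)) = -3/(4*pi).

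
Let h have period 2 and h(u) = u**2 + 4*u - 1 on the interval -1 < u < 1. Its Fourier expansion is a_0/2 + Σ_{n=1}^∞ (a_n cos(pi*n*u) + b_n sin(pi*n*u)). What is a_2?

a_2 = ∫_{-1}^{1} h(u) cos(2*pi*u) du.
Integrating by parts twice (tabular method), an antiderivative of (u**2 + 4*u - 1) cos(2*pi*u) is u**2*sin(2*pi*u)/(2*pi) + 2*u*sin(2*pi*u)/pi + u*cos(2*pi*u)/(2*pi**2) - sin(2*pi*u)/(2*pi) - sin(2*pi*u)/(4*pi**3) + cos(2*pi*u)/pi**2; evaluating from -1 to 1: ∫_{-1}^{1} (u**2 + 4*u - 1) cos(2*pi*u) du = (3/(2*pi**2)) - (1/(2*pi**2)) = pi**(-2).
Hence a_2 = pi**(-2).

pi**(-2)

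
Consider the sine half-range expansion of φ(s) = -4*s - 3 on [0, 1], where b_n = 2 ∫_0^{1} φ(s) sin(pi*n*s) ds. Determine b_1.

-20/pi

b_1 = 2 ∫_0^{1} (-4*s - 3) sin(pi*s) ds.
Integrating by parts (boundary term plus one more integral), an antiderivative of (-4*s - 3) sin(pi*s) is 4*s*cos(pi*s)/pi - 4*sin(pi*s)/pi**2 + 3*cos(pi*s)/pi; evaluating from 0 to 1: ∫_{0}^{1} (-4*s - 3) sin(pi*s) ds = (-7/pi) - (3/pi) = -10/pi.
Hence b_1 = 2·(-10/pi) = -20/pi.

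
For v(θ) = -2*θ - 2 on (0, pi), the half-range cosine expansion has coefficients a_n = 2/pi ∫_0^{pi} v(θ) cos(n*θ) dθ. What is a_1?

8/pi

a_1 = 2/pi ∫_0^{pi} (-2*θ - 2) cos(θ) dθ.
Integrating by parts (boundary term plus one more integral), an antiderivative of (-2*θ - 2) cos(θ) is -2*θ*sin(θ) - 2*sin(θ) - 2*cos(θ); evaluating from 0 to pi: ∫_{0}^{pi} (-2*θ - 2) cos(θ) dθ = (2) - (-2) = 4.
Hence a_1 = (2/pi)·(4) = 8/pi.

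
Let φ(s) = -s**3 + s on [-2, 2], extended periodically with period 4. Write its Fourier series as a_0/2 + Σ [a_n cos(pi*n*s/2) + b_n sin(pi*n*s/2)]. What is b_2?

-12/pi**3 + 6/pi

b_2 = 1/2 ∫_{-2}^{2} φ(s) sin(pi*s) ds.
φ is odd and sin(pi*s) is odd, so the integrand is even and b_2 = ∫_0^{2} φ(s) sin(pi*s) ds.
Integrating by parts three times (tabular method), an antiderivative of (-s**3 + s) sin(pi*s) is s**3*cos(pi*s)/pi - 3*s**2*sin(pi*s)/pi**2 - s*cos(pi*s)/pi - 6*s*cos(pi*s)/pi**3 + 6*sin(pi*s)/pi**4 + sin(pi*s)/pi**2; evaluating from 0 to 2: ∫_{0}^{2} (-s**3 + s) sin(pi*s) ds = (-12/pi**3 + 6/pi) - (0) = -12/pi**3 + 6/pi.
Hence b_2 = -12/pi**3 + 6/pi.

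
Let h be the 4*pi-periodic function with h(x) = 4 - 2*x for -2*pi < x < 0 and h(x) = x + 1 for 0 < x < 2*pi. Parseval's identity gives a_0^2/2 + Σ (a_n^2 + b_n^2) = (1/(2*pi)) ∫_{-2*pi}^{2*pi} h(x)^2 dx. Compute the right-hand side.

(1/(2*pi)) ∫_{-2*pi}^{2*pi} h(x)^2 dx = (1/(2*pi)) · (2*pi*(51 + 54*pi + 20*pi**2)/3) = 17 + 18*pi + 20*pi**2/3.

17 + 18*pi + 20*pi**2/3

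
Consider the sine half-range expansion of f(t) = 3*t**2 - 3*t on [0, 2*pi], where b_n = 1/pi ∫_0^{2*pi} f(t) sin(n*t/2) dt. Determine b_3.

b_3 = 1/pi ∫_0^{2*pi} (3*t**2 - 3*t) sin(3*t/2) dt.
Integrating by parts twice (tabular method), an antiderivative of (3*t**2 - 3*t) sin(3*t/2) is -2*t**2*cos(3*t/2) + 8*t*sin(3*t/2)/3 + 2*t*cos(3*t/2) - 4*sin(3*t/2)/3 + 16*cos(3*t/2)/9; evaluating from 0 to 2*pi: ∫_{0}^{2*pi} (3*t**2 - 3*t) sin(3*t/2) dt = (-4*pi - 16/9 + 8*pi**2) - (16/9) = -4*pi - 32/9 + 8*pi**2.
Hence b_3 = (1/pi)·(-4*pi - 32/9 + 8*pi**2) = -4 - 32/(9*pi) + 8*pi.

-4 - 32/(9*pi) + 8*pi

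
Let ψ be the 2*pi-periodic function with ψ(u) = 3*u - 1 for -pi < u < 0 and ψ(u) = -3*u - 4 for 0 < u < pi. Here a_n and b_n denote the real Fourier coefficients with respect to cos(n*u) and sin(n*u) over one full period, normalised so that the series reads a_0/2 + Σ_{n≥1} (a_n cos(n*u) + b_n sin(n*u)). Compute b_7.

-6/(7*pi)

b_7 = 1/pi ∫_{-pi}^{pi} ψ(u) sin(7*u) du.
Split the integral at the breakpoints.
Integrating by parts (boundary term plus one more integral), an antiderivative of (3*u - 1) sin(7*u) is -3*u*cos(7*u)/7 + 3*sin(7*u)/49 + cos(7*u)/7; evaluating from -pi to 0: ∫_{-pi}^{0} (3*u - 1) sin(7*u) du = (1/7) - (-3*pi/7 - 1/7) = 2/7 + 3*pi/7.
Integrating by parts (boundary term plus one more integral), an antiderivative of (-3*u - 4) sin(7*u) is 3*u*cos(7*u)/7 - 3*sin(7*u)/49 + 4*cos(7*u)/7; evaluating from 0 to pi: ∫_{0}^{pi} (-3*u - 4) sin(7*u) du = (-3*pi/7 - 4/7) - (4/7) = -3*pi/7 - 8/7.
Summing the pieces and multiplying by (1/pi) gives b_7 = -6/(7*pi).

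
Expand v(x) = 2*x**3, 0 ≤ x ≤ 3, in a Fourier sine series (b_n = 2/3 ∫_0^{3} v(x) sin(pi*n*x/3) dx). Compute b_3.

-24/pi**3 + 36/pi

b_3 = 2/3 ∫_0^{3} (2*x**3) sin(pi*x) dx.
Integrating by parts three times (tabular method), an antiderivative of (2*x**3) sin(pi*x) is -2*x**3*cos(pi*x)/pi + 6*x**2*sin(pi*x)/pi**2 + 12*x*cos(pi*x)/pi**3 - 12*sin(pi*x)/pi**4; evaluating from 0 to 3: ∫_{0}^{3} (2*x**3) sin(pi*x) dx = (-36/pi**3 + 54/pi) - (0) = -36/pi**3 + 54/pi.
Hence b_3 = (2/3)·(-36/pi**3 + 54/pi) = -24/pi**3 + 36/pi.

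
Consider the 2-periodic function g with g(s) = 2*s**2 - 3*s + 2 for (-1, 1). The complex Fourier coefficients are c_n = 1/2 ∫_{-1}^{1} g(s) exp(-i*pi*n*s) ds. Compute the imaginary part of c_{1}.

3/pi

Since g is real-valued, Im(c_{1}) = -1/2 ∫_{-1}^{1} g(s) sin(pi*s) ds = -b_{1}/2.
Integrating by parts twice (tabular method), an antiderivative of (2*s**2 - 3*s + 2) sin(pi*s) is -2*s**2*cos(pi*s)/pi + 4*s*sin(pi*s)/pi**2 + 3*s*cos(pi*s)/pi - 3*sin(pi*s)/pi**2 - 2*cos(pi*s)/pi + 4*cos(pi*s)/pi**3; evaluating from -1 to 1: ∫_{-1}^{1} (2*s**2 - 3*s + 2) sin(pi*s) ds = ((-4 + pi**2)/pi**3) - (-4/pi**3 + 7/pi) = -6/pi.
Hence Im(c_{1}) = (-1/2)·(-6/pi) = 3/pi.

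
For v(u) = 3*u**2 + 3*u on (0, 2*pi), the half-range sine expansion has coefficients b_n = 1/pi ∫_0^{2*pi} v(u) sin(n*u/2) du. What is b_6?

-4*pi - 2

b_6 = 1/pi ∫_0^{2*pi} (3*u**2 + 3*u) sin(3*u) du.
Integrating by parts twice (tabular method), an antiderivative of (3*u**2 + 3*u) sin(3*u) is -u**2*cos(3*u) + 2*u*sin(3*u)/3 - u*cos(3*u) + sin(3*u)/3 + 2*cos(3*u)/9; evaluating from 0 to 2*pi: ∫_{0}^{2*pi} (3*u**2 + 3*u) sin(3*u) du = (-4*pi**2 - 2*pi + 2/9) - (2/9) = -2*pi*(1 + 2*pi).
Hence b_6 = (1/pi)·(-2*pi*(1 + 2*pi)) = -4*pi - 2.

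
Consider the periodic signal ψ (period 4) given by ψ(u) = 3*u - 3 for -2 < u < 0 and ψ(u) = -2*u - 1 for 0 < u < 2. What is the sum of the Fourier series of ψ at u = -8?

-2

u = -8 differs from u = 0 by -2 full period(s), and the series is 4-periodic.
At u = 0 the one-sided limits are ψ(0^-) = -3 and ψ(0^+) = -1.
By Dirichlet's theorem the series converges to their average, [(-3) + (-1)]/2 = -2.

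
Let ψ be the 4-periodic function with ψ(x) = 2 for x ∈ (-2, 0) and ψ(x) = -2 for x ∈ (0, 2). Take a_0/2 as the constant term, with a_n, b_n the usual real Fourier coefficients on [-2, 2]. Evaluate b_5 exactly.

b_5 = 1/2 ∫_{-2}^{2} ψ(x) sin(5*pi*x/2) dx.
ψ is odd and sin(5*pi*x/2) is odd, so the integrand is even and b_5 = ∫_0^{2} ψ(x) sin(5*pi*x/2) dx.
Directly, an antiderivative of (-2) sin(5*pi*x/2) is 4*cos(5*pi*x/2)/(5*pi); evaluating from 0 to 2: ∫_{0}^{2} (-2) sin(5*pi*x/2) dx = (-4/(5*pi)) - (4/(5*pi)) = -8/(5*pi).
Hence b_5 = -8/(5*pi).

-8/(5*pi)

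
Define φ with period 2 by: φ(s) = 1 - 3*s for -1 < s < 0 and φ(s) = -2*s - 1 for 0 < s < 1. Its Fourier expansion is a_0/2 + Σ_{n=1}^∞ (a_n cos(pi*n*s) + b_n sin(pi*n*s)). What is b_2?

b_2 = ∫_{-1}^{1} φ(s) sin(2*pi*s) ds.
Split the integral at the breakpoints.
Integrating by parts (boundary term plus one more integral), an antiderivative of (1 - 3*s) sin(2*pi*s) is 3*s*cos(2*pi*s)/(2*pi) - 3*sin(2*pi*s)/(4*pi**2) - cos(2*pi*s)/(2*pi); evaluating from -1 to 0: ∫_{-1}^{0} (1 - 3*s) sin(2*pi*s) ds = (-1/(2*pi)) - (-2/pi) = 3/(2*pi).
Integrating by parts (boundary term plus one more integral), an antiderivative of (-2*s - 1) sin(2*pi*s) is s*cos(2*pi*s)/pi - sin(2*pi*s)/(2*pi**2) + cos(2*pi*s)/(2*pi); evaluating from 0 to 1: ∫_{0}^{1} (-2*s - 1) sin(2*pi*s) ds = (3/(2*pi)) - (1/(2*pi)) = 1/pi.
Summing the pieces gives b_2 = 5/(2*pi).

5/(2*pi)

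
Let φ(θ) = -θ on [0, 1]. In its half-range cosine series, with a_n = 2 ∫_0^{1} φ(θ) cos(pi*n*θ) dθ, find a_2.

0

a_2 = 2 ∫_0^{1} (-θ) cos(2*pi*θ) dθ.
Integrating by parts (boundary term plus one more integral), an antiderivative of (-θ) cos(2*pi*θ) is -θ*sin(2*pi*θ)/(2*pi) - cos(2*pi*θ)/(4*pi**2); evaluating from 0 to 1: ∫_{0}^{1} (-θ) cos(2*pi*θ) dθ = (-1/(4*pi**2)) - (-1/(4*pi**2)) = 0.
Hence a_2 = 2·(0) = 0.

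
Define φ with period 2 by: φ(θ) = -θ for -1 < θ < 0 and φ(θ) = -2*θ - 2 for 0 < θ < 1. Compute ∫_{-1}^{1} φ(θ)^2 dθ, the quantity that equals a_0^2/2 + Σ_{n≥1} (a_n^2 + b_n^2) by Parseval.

29/3

∫_{-1}^{1} φ(θ)^2 dθ = 29/3.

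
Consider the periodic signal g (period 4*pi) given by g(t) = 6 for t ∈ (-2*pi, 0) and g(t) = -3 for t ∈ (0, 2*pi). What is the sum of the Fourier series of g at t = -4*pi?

3/2

t = -4*pi differs from t = 0 by -1 full period(s), and the series is 4*pi-periodic.
At t = 0 the one-sided limits are g(0^-) = 6 and g(0^+) = -3.
By Dirichlet's theorem the series converges to their average, [(6) + (-3)]/2 = 3/2.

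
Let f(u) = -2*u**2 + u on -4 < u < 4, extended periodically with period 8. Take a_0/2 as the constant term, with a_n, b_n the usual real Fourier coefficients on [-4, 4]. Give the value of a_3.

a_3 = 1/4 ∫_{-4}^{4} f(u) cos(3*pi*u/4) du.
Integrating by parts twice (tabular method), an antiderivative of (-2*u**2 + u) cos(3*pi*u/4) is -8*u**2*sin(3*pi*u/4)/(3*pi) + 4*u*sin(3*pi*u/4)/(3*pi) - 64*u*cos(3*pi*u/4)/(9*pi**2) + 256*sin(3*pi*u/4)/(27*pi**3) + 16*cos(3*pi*u/4)/(9*pi**2); evaluating from -4 to 4: ∫_{-4}^{4} (-2*u**2 + u) cos(3*pi*u/4) du = (80/(3*pi**2)) - (-272/(9*pi**2)) = 512/(9*pi**2).
Hence a_3 = (1/4)·(512/(9*pi**2)) = 128/(9*pi**2).

128/(9*pi**2)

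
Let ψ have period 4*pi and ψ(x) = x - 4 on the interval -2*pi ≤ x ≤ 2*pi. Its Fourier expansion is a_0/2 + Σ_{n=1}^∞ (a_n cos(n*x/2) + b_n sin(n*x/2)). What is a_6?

a_6 = (1/(2*pi)) ∫_{-2*pi}^{2*pi} ψ(x) cos(3*x) dx.
Integrating by parts (boundary term plus one more integral), an antiderivative of (x - 4) cos(3*x) is x*sin(3*x)/3 - 4*sin(3*x)/3 + cos(3*x)/9; evaluating from -2*pi to 2*pi: ∫_{-2*pi}^{2*pi} (x - 4) cos(3*x) dx = (1/9) - (1/9) = 0.
Hence a_6 = (1/(2*pi))·(0) = 0.

0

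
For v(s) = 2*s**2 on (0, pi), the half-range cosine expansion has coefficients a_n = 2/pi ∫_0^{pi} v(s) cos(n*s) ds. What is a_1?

-8

a_1 = 2/pi ∫_0^{pi} (2*s**2) cos(s) ds.
Integrating by parts twice (tabular method), an antiderivative of (2*s**2) cos(s) is 2*s**2*sin(s) + 4*s*cos(s) - 4*sin(s); evaluating from 0 to pi: ∫_{0}^{pi} (2*s**2) cos(s) ds = (-4*pi) - (0) = -4*pi.
Hence a_1 = (2/pi)·(-4*pi) = -8.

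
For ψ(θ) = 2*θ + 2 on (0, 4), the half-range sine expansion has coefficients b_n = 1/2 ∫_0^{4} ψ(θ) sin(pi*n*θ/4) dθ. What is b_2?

b_2 = 1/2 ∫_0^{4} (2*θ + 2) sin(pi*θ/2) dθ.
Integrating by parts (boundary term plus one more integral), an antiderivative of (2*θ + 2) sin(pi*θ/2) is -4*θ*cos(pi*θ/2)/pi + 8*sin(pi*θ/2)/pi**2 - 4*cos(pi*θ/2)/pi; evaluating from 0 to 4: ∫_{0}^{4} (2*θ + 2) sin(pi*θ/2) dθ = (-20/pi) - (-4/pi) = -16/pi.
Hence b_2 = (1/2)·(-16/pi) = -8/pi.

-8/pi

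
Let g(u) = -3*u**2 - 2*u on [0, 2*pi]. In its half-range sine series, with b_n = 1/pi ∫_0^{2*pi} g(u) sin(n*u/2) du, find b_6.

b_6 = 1/pi ∫_0^{2*pi} (-3*u**2 - 2*u) sin(3*u) du.
Integrating by parts twice (tabular method), an antiderivative of (-3*u**2 - 2*u) sin(3*u) is u**2*cos(3*u) - 2*u*sin(3*u)/3 + 2*u*cos(3*u)/3 - 2*sin(3*u)/9 - 2*cos(3*u)/9; evaluating from 0 to 2*pi: ∫_{0}^{2*pi} (-3*u**2 - 2*u) sin(3*u) du = (-2/9 + 4*pi/3 + 4*pi**2) - (-2/9) = 4*pi*(1 + 3*pi)/3.
Hence b_6 = (1/pi)·(4*pi*(1 + 3*pi)/3) = 4/3 + 4*pi.

4/3 + 4*pi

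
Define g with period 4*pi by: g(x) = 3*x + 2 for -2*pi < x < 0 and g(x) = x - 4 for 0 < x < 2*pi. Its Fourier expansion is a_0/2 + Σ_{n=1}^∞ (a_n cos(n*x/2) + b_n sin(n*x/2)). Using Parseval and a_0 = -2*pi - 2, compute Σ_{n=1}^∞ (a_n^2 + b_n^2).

-24*pi + 18 + 34*pi**2/3

Parseval: a_0^2/2 + Σ_{n≥1} (a_n^2+b_n^2) = (1/(2*pi)) ∫_{-2*pi}^{2*pi} g(x)^2 dx = -20*pi + 20 + 40*pi**2/3.
Subtract a_0^2/2 = 2*(1 + pi)**2: Σ (a_n^2+b_n^2) = -24*pi + 18 + 34*pi**2/3.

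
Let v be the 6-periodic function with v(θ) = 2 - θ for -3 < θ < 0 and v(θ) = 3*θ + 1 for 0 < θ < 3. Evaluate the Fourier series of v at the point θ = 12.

3/2

θ = 12 differs from θ = 0 by 2 full period(s), and the series is 6-periodic.
At θ = 0 the one-sided limits are v(0^-) = 2 and v(0^+) = 1.
By Dirichlet's theorem the series converges to their average, [(2) + (1)]/2 = 3/2.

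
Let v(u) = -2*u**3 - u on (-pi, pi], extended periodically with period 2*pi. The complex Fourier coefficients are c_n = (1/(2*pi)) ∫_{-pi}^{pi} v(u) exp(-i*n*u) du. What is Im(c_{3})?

-1/9 + 2*pi**2/3

Since v is real-valued, Im(c_{3}) = -(1/(2*pi)) ∫_{-pi}^{pi} v(u) sin(3*u) du = -b_{3}/2.
v is odd and sin(3*u) is odd, so the integrand is even: ∫_{-pi}^{pi} v(u) sin(3*u) du = 2∫_0^{pi} v(u) sin(3*u) du.
Integrating by parts three times (tabular method), an antiderivative of (-2*u**3 - u) sin(3*u) is 2*u**3*cos(3*u)/3 - 2*u**2*sin(3*u)/3 - u*cos(3*u)/9 + sin(3*u)/27; evaluating from 0 to pi: ∫_{0}^{pi} (-2*u**3 - u) sin(3*u) du = (pi*(1 - 6*pi**2)/9) - (0) = pi*(1 - 6*pi**2)/9.
So ∫_{-pi}^{pi} v(u) sin(3*u) du = 2*pi*(1 - 6*pi**2)/9.
Hence Im(c_{3}) = (-1/(2*pi))·(2*pi*(1 - 6*pi**2)/9) = -1/9 + 2*pi**2/3.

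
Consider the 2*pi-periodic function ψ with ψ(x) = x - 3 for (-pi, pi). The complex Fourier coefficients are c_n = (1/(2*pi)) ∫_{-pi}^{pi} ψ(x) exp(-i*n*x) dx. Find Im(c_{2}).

Since ψ is real-valued, Im(c_{2}) = -(1/(2*pi)) ∫_{-pi}^{pi} ψ(x) sin(2*x) dx = -b_{2}/2.
Integrating by parts (boundary term plus one more integral), an antiderivative of (x - 3) sin(2*x) is -x*cos(2*x)/2 + sin(2*x)/4 + 3*cos(2*x)/2; evaluating from -pi to pi: ∫_{-pi}^{pi} (x - 3) sin(2*x) dx = (3/2 - pi/2) - (3/2 + pi/2) = -pi.
Hence Im(c_{2}) = (-1/(2*pi))·(-pi) = 1/2.

1/2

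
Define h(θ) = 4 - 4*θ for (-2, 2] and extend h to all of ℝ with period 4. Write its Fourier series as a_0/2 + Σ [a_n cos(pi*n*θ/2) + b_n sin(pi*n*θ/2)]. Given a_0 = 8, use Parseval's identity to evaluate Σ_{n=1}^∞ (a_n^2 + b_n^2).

128/3

Parseval: a_0^2/2 + Σ_{n≥1} (a_n^2+b_n^2) = 1/2 ∫_{-2}^{2} h(θ)^2 dθ = 224/3.
Subtract a_0^2/2 = 32: Σ (a_n^2+b_n^2) = 128/3.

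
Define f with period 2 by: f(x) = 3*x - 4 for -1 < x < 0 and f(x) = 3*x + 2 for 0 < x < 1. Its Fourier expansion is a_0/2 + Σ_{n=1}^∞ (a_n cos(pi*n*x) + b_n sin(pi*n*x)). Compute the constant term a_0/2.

-1

a_0 = ∫_{-1}^{1} f(x) dx = -2.
So the constant term a_0/2 = -1.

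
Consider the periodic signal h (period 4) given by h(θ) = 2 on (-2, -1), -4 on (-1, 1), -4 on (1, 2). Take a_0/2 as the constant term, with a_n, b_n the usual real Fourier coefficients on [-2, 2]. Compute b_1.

b_1 = 1/2 ∫_{-2}^{2} h(θ) sin(pi*θ/2) dθ.
Split the integral at the breakpoints.
Directly, an antiderivative of (2) sin(pi*θ/2) is -4*cos(pi*θ/2)/pi; evaluating from -2 to -1: ∫_{-2}^{-1} (2) sin(pi*θ/2) dθ = (0) - (4/pi) = -4/pi.
Directly, an antiderivative of (-4) sin(pi*θ/2) is 8*cos(pi*θ/2)/pi; evaluating from -1 to 1: ∫_{-1}^{1} (-4) sin(pi*θ/2) dθ = (0) - (0) = 0.
Directly, an antiderivative of (-4) sin(pi*θ/2) is 8*cos(pi*θ/2)/pi; evaluating from 1 to 2: ∫_{1}^{2} (-4) sin(pi*θ/2) dθ = (-8/pi) - (0) = -8/pi.
Summing the pieces and multiplying by (1/2) gives b_1 = -6/pi.

-6/pi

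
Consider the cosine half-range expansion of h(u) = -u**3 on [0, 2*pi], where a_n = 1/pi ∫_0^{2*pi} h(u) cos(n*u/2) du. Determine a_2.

-12*pi

a_2 = 1/pi ∫_0^{2*pi} (-u**3) cos(u) du.
Integrating by parts three times (tabular method), an antiderivative of (-u**3) cos(u) is -u**3*sin(u) - 3*u**2*cos(u) + 6*u*sin(u) + 6*cos(u); evaluating from 0 to 2*pi: ∫_{0}^{2*pi} (-u**3) cos(u) du = (6 - 12*pi**2) - (6) = -12*pi**2.
Hence a_2 = (1/pi)·(-12*pi**2) = -12*pi.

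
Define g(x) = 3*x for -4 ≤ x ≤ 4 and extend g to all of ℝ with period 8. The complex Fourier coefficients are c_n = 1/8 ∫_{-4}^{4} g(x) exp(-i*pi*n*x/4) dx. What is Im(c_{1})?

-12/pi

Since g is real-valued, Im(c_{1}) = -1/8 ∫_{-4}^{4} g(x) sin(pi*x/4) dx = -b_{1}/2.
g is odd and sin(pi*x/4) is odd, so the integrand is even: ∫_{-4}^{4} g(x) sin(pi*x/4) dx = 2∫_0^{4} g(x) sin(pi*x/4) dx.
Integrating by parts (boundary term plus one more integral), an antiderivative of (3*x) sin(pi*x/4) is -12*x*cos(pi*x/4)/pi + 48*sin(pi*x/4)/pi**2; evaluating from 0 to 4: ∫_{0}^{4} (3*x) sin(pi*x/4) dx = (48/pi) - (0) = 48/pi.
So ∫_{-4}^{4} g(x) sin(pi*x/4) dx = 96/pi.
Hence Im(c_{1}) = (-1/8)·(96/pi) = -12/pi.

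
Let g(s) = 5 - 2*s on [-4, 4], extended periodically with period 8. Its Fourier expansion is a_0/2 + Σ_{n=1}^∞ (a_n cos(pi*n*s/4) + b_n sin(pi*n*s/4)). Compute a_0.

a_0 = 1/4 ∫_{-4}^{4} g(s) ds = 1/4 · (40) = 10.

10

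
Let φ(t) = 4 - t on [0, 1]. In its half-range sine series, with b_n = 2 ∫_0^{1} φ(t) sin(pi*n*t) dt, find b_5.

14/(5*pi)

b_5 = 2 ∫_0^{1} (4 - t) sin(5*pi*t) dt.
Integrating by parts (boundary term plus one more integral), an antiderivative of (4 - t) sin(5*pi*t) is t*cos(5*pi*t)/(5*pi) - sin(5*pi*t)/(25*pi**2) - 4*cos(5*pi*t)/(5*pi); evaluating from 0 to 1: ∫_{0}^{1} (4 - t) sin(5*pi*t) dt = (3/(5*pi)) - (-4/(5*pi)) = 7/(5*pi).
Hence b_5 = 2·(7/(5*pi)) = 14/(5*pi).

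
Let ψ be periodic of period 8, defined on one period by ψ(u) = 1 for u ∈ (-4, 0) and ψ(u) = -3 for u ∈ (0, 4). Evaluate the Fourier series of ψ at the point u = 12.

-1

u = 12 differs from u = 4 by 1 full period(s), and the series is 8-periodic.
At u = 4 the one-sided limits are ψ(4^-) = -3 and ψ(4^+) = 1.
By Dirichlet's theorem the series converges to their average, [(-3) + (1)]/2 = -1.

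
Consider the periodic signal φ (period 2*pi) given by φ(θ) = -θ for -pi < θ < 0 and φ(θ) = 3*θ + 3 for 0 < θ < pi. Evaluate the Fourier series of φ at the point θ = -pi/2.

φ is continuous at θ = -pi/2 with value pi/2, so the series converges to pi/2 there.

pi/2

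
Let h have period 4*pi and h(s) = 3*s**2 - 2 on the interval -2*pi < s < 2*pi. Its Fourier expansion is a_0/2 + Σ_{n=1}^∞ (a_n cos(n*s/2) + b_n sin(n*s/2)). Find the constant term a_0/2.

-2 + 4*pi**2

a_0 = (1/(2*pi)) ∫_{-2*pi}^{2*pi} h(s) ds = (1/(2*pi)) · (-8*pi + 16*pi**3) = -4 + 8*pi**2.
So the constant term a_0/2 = -2 + 4*pi**2.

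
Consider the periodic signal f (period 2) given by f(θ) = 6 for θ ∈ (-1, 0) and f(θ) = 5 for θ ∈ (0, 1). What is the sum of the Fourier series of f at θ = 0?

At θ = 0 the one-sided limits are f(0^-) = 6 and f(0^+) = 5.
By Dirichlet's theorem the series converges to their average, [(6) + (5)]/2 = 11/2.

11/2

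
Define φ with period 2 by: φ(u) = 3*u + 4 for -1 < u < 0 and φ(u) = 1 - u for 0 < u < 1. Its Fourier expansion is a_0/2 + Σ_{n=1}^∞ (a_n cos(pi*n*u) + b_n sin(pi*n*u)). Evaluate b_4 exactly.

-1/(2*pi)

b_4 = ∫_{-1}^{1} φ(u) sin(4*pi*u) du.
Split the integral at the breakpoints.
Integrating by parts (boundary term plus one more integral), an antiderivative of (3*u + 4) sin(4*pi*u) is -3*u*cos(4*pi*u)/(4*pi) + 3*sin(4*pi*u)/(16*pi**2) - cos(4*pi*u)/pi; evaluating from -1 to 0: ∫_{-1}^{0} (3*u + 4) sin(4*pi*u) du = (-1/pi) - (-1/(4*pi)) = -3/(4*pi).
Integrating by parts (boundary term plus one more integral), an antiderivative of (1 - u) sin(4*pi*u) is u*cos(4*pi*u)/(4*pi) - sin(4*pi*u)/(16*pi**2) - cos(4*pi*u)/(4*pi); evaluating from 0 to 1: ∫_{0}^{1} (1 - u) sin(4*pi*u) du = (0) - (-1/(4*pi)) = 1/(4*pi).
Summing the pieces gives b_4 = -1/(2*pi).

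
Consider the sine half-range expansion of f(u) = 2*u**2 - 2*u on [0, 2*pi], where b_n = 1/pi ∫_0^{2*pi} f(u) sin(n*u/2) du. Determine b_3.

8*(-9*pi - 8 + 18*pi**2)/(27*pi)

b_3 = 1/pi ∫_0^{2*pi} (2*u**2 - 2*u) sin(3*u/2) du.
Integrating by parts twice (tabular method), an antiderivative of (2*u**2 - 2*u) sin(3*u/2) is -4*u**2*cos(3*u/2)/3 + 16*u*sin(3*u/2)/9 + 4*u*cos(3*u/2)/3 - 8*sin(3*u/2)/9 + 32*cos(3*u/2)/27; evaluating from 0 to 2*pi: ∫_{0}^{2*pi} (2*u**2 - 2*u) sin(3*u/2) du = (-8*pi/3 - 32/27 + 16*pi**2/3) - (32/27) = -8*pi/3 - 64/27 + 16*pi**2/3.
Hence b_3 = (1/pi)·(-8*pi/3 - 64/27 + 16*pi**2/3) = 8*(-9*pi - 8 + 18*pi**2)/(27*pi).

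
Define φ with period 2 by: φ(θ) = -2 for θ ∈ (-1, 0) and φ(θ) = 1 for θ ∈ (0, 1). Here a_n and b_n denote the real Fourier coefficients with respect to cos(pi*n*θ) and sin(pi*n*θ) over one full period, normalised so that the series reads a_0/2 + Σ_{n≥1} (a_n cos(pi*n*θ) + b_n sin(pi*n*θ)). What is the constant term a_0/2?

-1/2

a_0 = ∫_{-1}^{1} φ(θ) dθ = -1.
So the constant term a_0/2 = -1/2.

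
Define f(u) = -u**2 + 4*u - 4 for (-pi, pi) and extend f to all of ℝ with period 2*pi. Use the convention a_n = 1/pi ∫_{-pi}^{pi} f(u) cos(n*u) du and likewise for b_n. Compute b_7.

b_7 = 1/pi ∫_{-pi}^{pi} f(u) sin(7*u) du.
Integrating by parts twice (tabular method), an antiderivative of (-u**2 + 4*u - 4) sin(7*u) is u**2*cos(7*u)/7 - 2*u*sin(7*u)/49 - 4*u*cos(7*u)/7 + 4*sin(7*u)/49 + 194*cos(7*u)/343; evaluating from -pi to pi: ∫_{-pi}^{pi} (-u**2 + 4*u - 4) sin(7*u) du = (-pi**2/7 - 194/343 + 4*pi/7) - (-4*pi/7 - pi**2/7 - 194/343) = 8*pi/7.
Hence b_7 = (1/pi)·(8*pi/7) = 8/7.

8/7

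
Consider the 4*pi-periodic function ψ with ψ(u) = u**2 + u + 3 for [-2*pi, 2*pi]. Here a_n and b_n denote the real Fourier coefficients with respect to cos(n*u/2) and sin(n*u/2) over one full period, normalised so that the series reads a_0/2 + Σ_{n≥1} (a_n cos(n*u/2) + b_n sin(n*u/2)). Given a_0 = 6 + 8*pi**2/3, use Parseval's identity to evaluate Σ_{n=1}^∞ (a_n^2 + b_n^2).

8*pi**2*(15 + 16*pi**2)/45

Parseval: a_0^2/2 + Σ_{n≥1} (a_n^2+b_n^2) = (1/(2*pi)) ∫_{-2*pi}^{2*pi} ψ(u)^2 du = 18 + 56*pi**2/3 + 32*pi**4/5.
Subtract a_0^2/2 = 2*(9 + 4*pi**2)**2/9: Σ (a_n^2+b_n^2) = 8*pi**2*(15 + 16*pi**2)/45.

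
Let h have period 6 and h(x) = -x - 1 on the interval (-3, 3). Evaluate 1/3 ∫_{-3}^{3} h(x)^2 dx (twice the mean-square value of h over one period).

1/3 ∫_{-3}^{3} h(x)^2 dx = 1/3 · (24) = 8.

8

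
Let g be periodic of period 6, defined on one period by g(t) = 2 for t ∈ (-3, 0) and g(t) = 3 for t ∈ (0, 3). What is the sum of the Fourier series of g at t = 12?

5/2

t = 12 differs from t = 0 by 2 full period(s), and the series is 6-periodic.
At t = 0 the one-sided limits are g(0^-) = 2 and g(0^+) = 3.
By Dirichlet's theorem the series converges to their average, [(2) + (3)]/2 = 5/2.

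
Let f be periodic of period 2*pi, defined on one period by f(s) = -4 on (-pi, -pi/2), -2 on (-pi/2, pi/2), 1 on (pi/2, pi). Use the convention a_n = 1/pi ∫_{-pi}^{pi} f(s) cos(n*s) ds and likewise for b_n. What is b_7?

5/(7*pi)

b_7 = 1/pi ∫_{-pi}^{pi} f(s) sin(7*s) ds.
Split the integral at the breakpoints.
Directly, an antiderivative of (-4) sin(7*s) is 4*cos(7*s)/7; evaluating from -pi to -pi/2: ∫_{-pi}^{-pi/2} (-4) sin(7*s) ds = (0) - (-4/7) = 4/7.
Directly, an antiderivative of (-2) sin(7*s) is 2*cos(7*s)/7; evaluating from -pi/2 to pi/2: ∫_{-pi/2}^{pi/2} (-2) sin(7*s) ds = (0) - (0) = 0.
Directly, an antiderivative of (1) sin(7*s) is -cos(7*s)/7; evaluating from pi/2 to pi: ∫_{pi/2}^{pi} (1) sin(7*s) ds = (1/7) - (0) = 1/7.
Summing the pieces and multiplying by (1/pi) gives b_7 = 5/(7*pi).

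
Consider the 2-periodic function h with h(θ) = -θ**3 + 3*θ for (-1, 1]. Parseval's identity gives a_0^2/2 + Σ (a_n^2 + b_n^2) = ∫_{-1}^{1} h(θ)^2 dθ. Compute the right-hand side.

136/35

∫_{-1}^{1} h(θ)^2 dθ = 136/35.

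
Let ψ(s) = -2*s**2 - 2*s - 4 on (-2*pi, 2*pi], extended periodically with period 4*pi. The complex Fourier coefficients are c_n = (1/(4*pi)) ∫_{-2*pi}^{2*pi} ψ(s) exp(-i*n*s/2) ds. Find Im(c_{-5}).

Since ψ is real-valued, Im(c_{-5}) = -(1/(4*pi)) ∫_{-2*pi}^{2*pi} ψ(s) sin(-5*s/2) ds = b_{5}/2.
Integrating by parts twice (tabular method), an antiderivative of (-2*s**2 - 2*s - 4) sin(-5*s/2) is -4*s**2*cos(5*s/2)/5 + 16*s*sin(5*s/2)/25 - 4*s*cos(5*s/2)/5 + 8*sin(5*s/2)/25 - 168*cos(5*s/2)/125; evaluating from -2*pi to 2*pi: ∫_{-2*pi}^{2*pi} (-2*s**2 - 2*s - 4) sin(-5*s/2) ds = (168/125 + 8*pi/5 + 16*pi**2/5) - (-8*pi/5 + 168/125 + 16*pi**2/5) = 16*pi/5.
Hence Im(c_{-5}) = (-1/(4*pi))·(16*pi/5) = -4/5.

-4/5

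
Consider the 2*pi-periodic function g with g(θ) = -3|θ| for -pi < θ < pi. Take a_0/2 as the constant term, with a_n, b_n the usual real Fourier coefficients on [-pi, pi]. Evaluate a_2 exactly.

a_2 = 1/pi ∫_{-pi}^{pi} g(θ) cos(2*θ) dθ.
g is even and cos(2*θ) is even, so the integrand is even and a_2 = 2/pi ∫_0^{pi} g(θ) cos(2*θ) dθ.
Integrating by parts (boundary term plus one more integral), an antiderivative of (-3*θ) cos(2*θ) is -3*θ*sin(2*θ)/2 - 3*cos(2*θ)/4; evaluating from 0 to pi: ∫_{0}^{pi} (-3*θ) cos(2*θ) dθ = (-3/4) - (-3/4) = 0.
Hence a_2 = (2/pi)·(0) = 0.

0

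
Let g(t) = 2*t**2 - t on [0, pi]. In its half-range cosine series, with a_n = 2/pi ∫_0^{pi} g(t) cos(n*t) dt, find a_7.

a_7 = 2/pi ∫_0^{pi} (2*t**2 - t) cos(7*t) dt.
Integrating by parts twice (tabular method), an antiderivative of (2*t**2 - t) cos(7*t) is 2*t**2*sin(7*t)/7 - t*sin(7*t)/7 + 4*t*cos(7*t)/49 - 4*sin(7*t)/343 - cos(7*t)/49; evaluating from 0 to pi: ∫_{0}^{pi} (2*t**2 - t) cos(7*t) dt = (1/49 - 4*pi/49) - (-1/49) = 2/49 - 4*pi/49.
Hence a_7 = (2/pi)·(2/49 - 4*pi/49) = 4*(1 - 2*pi)/(49*pi).

4*(1 - 2*pi)/(49*pi)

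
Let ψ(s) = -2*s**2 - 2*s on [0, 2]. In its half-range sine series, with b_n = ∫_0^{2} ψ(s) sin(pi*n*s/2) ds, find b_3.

-8/pi + 64/(27*pi**3)

b_3 = ∫_0^{2} (-2*s**2 - 2*s) sin(3*pi*s/2) ds.
Integrating by parts twice (tabular method), an antiderivative of (-2*s**2 - 2*s) sin(3*pi*s/2) is 4*s**2*cos(3*pi*s/2)/(3*pi) - 16*s*sin(3*pi*s/2)/(9*pi**2) + 4*s*cos(3*pi*s/2)/(3*pi) - 8*sin(3*pi*s/2)/(9*pi**2) - 32*cos(3*pi*s/2)/(27*pi**3); evaluating from 0 to 2: ∫_{0}^{2} (-2*s**2 - 2*s) sin(3*pi*s/2) ds = (-8/pi + 32/(27*pi**3)) - (-32/(27*pi**3)) = -8/pi + 64/(27*pi**3).
Hence b_3 = -8/pi + 64/(27*pi**3).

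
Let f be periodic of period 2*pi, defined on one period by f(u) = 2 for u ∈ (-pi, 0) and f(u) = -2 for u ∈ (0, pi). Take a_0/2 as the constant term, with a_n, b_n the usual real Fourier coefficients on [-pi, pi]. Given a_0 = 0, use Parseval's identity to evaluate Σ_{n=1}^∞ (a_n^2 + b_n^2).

Parseval: a_0^2/2 + Σ_{n≥1} (a_n^2+b_n^2) = 1/pi ∫_{-pi}^{pi} f(u)^2 du = 8.
Subtract a_0^2/2 = 0: Σ (a_n^2+b_n^2) = 8.

8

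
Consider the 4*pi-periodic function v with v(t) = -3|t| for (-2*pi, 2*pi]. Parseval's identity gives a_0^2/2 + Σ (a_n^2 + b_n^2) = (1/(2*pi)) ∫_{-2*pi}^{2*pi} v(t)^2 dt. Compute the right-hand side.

(1/(2*pi)) ∫_{-2*pi}^{2*pi} v(t)^2 dt = (1/(2*pi)) · (48*pi**3) = 24*pi**2.

24*pi**2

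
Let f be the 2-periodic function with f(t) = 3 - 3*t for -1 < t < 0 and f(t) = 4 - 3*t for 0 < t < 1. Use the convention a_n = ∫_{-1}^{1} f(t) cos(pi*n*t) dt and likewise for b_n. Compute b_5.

-4/(5*pi)

b_5 = ∫_{-1}^{1} f(t) sin(5*pi*t) dt.
Split the integral at the breakpoints.
Integrating by parts (boundary term plus one more integral), an antiderivative of (3 - 3*t) sin(5*pi*t) is 3*t*cos(5*pi*t)/(5*pi) - 3*sin(5*pi*t)/(25*pi**2) - 3*cos(5*pi*t)/(5*pi); evaluating from -1 to 0: ∫_{-1}^{0} (3 - 3*t) sin(5*pi*t) dt = (-3/(5*pi)) - (6/(5*pi)) = -9/(5*pi).
Integrating by parts (boundary term plus one more integral), an antiderivative of (4 - 3*t) sin(5*pi*t) is 3*t*cos(5*pi*t)/(5*pi) - 3*sin(5*pi*t)/(25*pi**2) - 4*cos(5*pi*t)/(5*pi); evaluating from 0 to 1: ∫_{0}^{1} (4 - 3*t) sin(5*pi*t) dt = (1/(5*pi)) - (-4/(5*pi)) = 1/pi.
Summing the pieces gives b_5 = -4/(5*pi).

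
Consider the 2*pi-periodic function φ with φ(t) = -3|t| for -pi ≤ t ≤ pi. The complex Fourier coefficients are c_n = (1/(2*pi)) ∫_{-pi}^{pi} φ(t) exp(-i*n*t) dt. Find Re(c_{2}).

Since φ is real-valued, Re(c_{2}) = (1/(2*pi)) ∫_{-pi}^{pi} φ(t) cos(2*t) dt = a_{2}/2.
φ is even and cos(2*t) is even, so the integrand is even: ∫_{-pi}^{pi} φ(t) cos(2*t) dt = 2∫_0^{pi} φ(t) cos(2*t) dt.
Integrating by parts (boundary term plus one more integral), an antiderivative of (-3*t) cos(2*t) is -3*t*sin(2*t)/2 - 3*cos(2*t)/4; evaluating from 0 to pi: ∫_{0}^{pi} (-3*t) cos(2*t) dt = (-3/4) - (-3/4) = 0.
So ∫_{-pi}^{pi} φ(t) cos(2*t) dt = 0.
Hence Re(c_{2}) = (1/(2*pi))·(0) = 0.

0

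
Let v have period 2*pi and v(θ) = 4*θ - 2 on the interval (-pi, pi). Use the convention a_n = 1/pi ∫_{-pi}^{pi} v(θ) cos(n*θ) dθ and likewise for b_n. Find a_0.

a_0 = 1/pi ∫_{-pi}^{pi} v(θ) dθ = 1/pi · (-4*pi) = -4.

-4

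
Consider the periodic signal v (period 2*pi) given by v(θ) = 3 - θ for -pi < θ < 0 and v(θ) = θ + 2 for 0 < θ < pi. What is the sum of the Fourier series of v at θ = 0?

5/2

At θ = 0 the one-sided limits are v(0^-) = 3 and v(0^+) = 2.
By Dirichlet's theorem the series converges to their average, [(3) + (2)]/2 = 5/2.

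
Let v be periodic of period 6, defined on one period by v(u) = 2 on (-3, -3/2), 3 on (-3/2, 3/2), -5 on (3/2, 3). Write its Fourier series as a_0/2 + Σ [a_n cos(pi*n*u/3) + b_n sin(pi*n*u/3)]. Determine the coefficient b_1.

-7/pi

b_1 = 1/3 ∫_{-3}^{3} v(u) sin(pi*u/3) du.
Split the integral at the breakpoints.
Directly, an antiderivative of (2) sin(pi*u/3) is -6*cos(pi*u/3)/pi; evaluating from -3 to -3/2: ∫_{-3}^{-3/2} (2) sin(pi*u/3) du = (0) - (6/pi) = -6/pi.
Directly, an antiderivative of (3) sin(pi*u/3) is -9*cos(pi*u/3)/pi; evaluating from -3/2 to 3/2: ∫_{-3/2}^{3/2} (3) sin(pi*u/3) du = (0) - (0) = 0.
Directly, an antiderivative of (-5) sin(pi*u/3) is 15*cos(pi*u/3)/pi; evaluating from 3/2 to 3: ∫_{3/2}^{3} (-5) sin(pi*u/3) du = (-15/pi) - (0) = -15/pi.
Summing the pieces and multiplying by (1/3) gives b_1 = -7/pi.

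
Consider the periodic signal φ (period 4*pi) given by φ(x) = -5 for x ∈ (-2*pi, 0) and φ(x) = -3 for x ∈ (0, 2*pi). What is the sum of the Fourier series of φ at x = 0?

-4

At x = 0 the one-sided limits are φ(0^-) = -5 and φ(0^+) = -3.
By Dirichlet's theorem the series converges to their average, [(-5) + (-3)]/2 = -4.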